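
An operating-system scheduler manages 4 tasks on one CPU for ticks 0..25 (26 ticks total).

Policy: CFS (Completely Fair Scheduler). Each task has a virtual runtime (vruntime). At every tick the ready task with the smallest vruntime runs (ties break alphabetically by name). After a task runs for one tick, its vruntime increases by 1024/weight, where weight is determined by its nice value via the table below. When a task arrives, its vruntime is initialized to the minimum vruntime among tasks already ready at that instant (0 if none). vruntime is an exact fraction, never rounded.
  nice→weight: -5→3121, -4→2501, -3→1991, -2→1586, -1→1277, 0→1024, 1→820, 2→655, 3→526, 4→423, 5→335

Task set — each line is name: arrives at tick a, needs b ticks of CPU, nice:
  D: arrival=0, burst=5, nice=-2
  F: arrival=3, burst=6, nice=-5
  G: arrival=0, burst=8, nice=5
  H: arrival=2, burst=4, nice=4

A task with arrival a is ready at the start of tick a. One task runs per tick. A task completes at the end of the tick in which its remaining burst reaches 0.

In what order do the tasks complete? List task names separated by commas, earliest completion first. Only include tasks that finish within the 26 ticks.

completion order = F, D, H, G

t=0: vr[D=0 G=0] → run D
t=1: vr[D=512/793 G=0] → run G
t=2: vr[D=512/793 G=1024/335 H=512/793] → run D
t=3: vr[D=1024/793 F=512/793 G=1024/335 H=512/793] → run F
t=4: vr[D=1024/793 F=2409984/2474953 G=1024/335 H=512/793] → run H
t=5: vr[D=1024/793 F=2409984/2474953 G=1024/335 H=1028608/335439] → run F
t=6: vr[D=1024/793 F=3222016/2474953 G=1024/335 H=1028608/335439] → run D
t=7: vr[D=1536/793 F=3222016/2474953 G=1024/335 H=1028608/335439] → run F
t=8: vr[D=1536/793 F=4034048/2474953 G=1024/335 H=1028608/335439] → run F
t=9: vr[D=1536/793 F=4846080/2474953 G=1024/335 H=1028608/335439] → run D
t=10: vr[D=2048/793 F=4846080/2474953 G=1024/335 H=1028608/335439] → run F
t=11: vr[D=2048/793 F=5658112/2474953 G=1024/335 H=1028608/335439] → run F
t=12: vr[D=2048/793 G=1024/335 H=1028608/335439] → run D
t=13: vr[G=1024/335 H=1028608/335439] → run G
t=14: vr[G=2048/335 H=1028608/335439] → run H
t=15: vr[G=2048/335 H=1840640/335439] → run H
t=16: vr[G=2048/335 H=884224/111813] → run G
t=17: vr[G=3072/335 H=884224/111813] → run H
t=18: vr[G=3072/335] → run G
t=19: vr[G=4096/335] → run G
t=20: vr[G=1024/67] → run G
t=21: vr[G=6144/335] → run G
t=22: vr[G=7168/335] → run G
t=23: (idle)
t=24: (idle)
t=25: (idle)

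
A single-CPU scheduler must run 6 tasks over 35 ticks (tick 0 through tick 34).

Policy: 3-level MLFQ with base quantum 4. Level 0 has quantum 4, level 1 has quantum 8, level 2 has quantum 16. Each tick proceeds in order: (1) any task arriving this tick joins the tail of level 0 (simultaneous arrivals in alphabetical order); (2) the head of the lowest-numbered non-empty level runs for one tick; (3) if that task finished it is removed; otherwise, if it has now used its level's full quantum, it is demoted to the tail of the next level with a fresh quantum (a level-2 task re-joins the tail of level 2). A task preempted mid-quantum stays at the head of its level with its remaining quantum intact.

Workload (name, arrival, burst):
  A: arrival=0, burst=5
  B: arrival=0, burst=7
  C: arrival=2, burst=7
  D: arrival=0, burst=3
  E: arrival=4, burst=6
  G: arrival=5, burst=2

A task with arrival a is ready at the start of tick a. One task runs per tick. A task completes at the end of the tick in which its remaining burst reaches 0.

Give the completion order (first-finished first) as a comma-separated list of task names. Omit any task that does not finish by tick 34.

t=0: L0/L1/L2 = ABD/-/- → run A
t=1: L0/L1/L2 = ABD/-/- → run A
t=2: L0/L1/L2 = ABDC/-/- → run A
t=3: L0/L1/L2 = ABDC/-/- → run A
t=4: L0/L1/L2 = BDCE/A/- → run B
t=5: L0/L1/L2 = BDCEG/A/- → run B
t=6: L0/L1/L2 = BDCEG/A/- → run B
t=7: L0/L1/L2 = BDCEG/A/- → run B
t=8: L0/L1/L2 = DCEG/AB/- → run D
t=9: L0/L1/L2 = DCEG/AB/- → run D
t=10: L0/L1/L2 = DCEG/AB/- → run D
t=11: L0/L1/L2 = CEG/AB/- → run C
t=12: L0/L1/L2 = CEG/AB/- → run C
t=13: L0/L1/L2 = CEG/AB/- → run C
t=14: L0/L1/L2 = CEG/AB/- → run C
t=15: L0/L1/L2 = EG/ABC/- → run E
t=16: L0/L1/L2 = EG/ABC/- → run E
t=17: L0/L1/L2 = EG/ABC/- → run E
t=18: L0/L1/L2 = EG/ABC/- → run E
t=19: L0/L1/L2 = G/ABCE/- → run G
t=20: L0/L1/L2 = G/ABCE/- → run G
t=21: L0/L1/L2 = -/ABCE/- → run A
t=22: L0/L1/L2 = -/BCE/- → run B
t=23: L0/L1/L2 = -/BCE/- → run B
t=24: L0/L1/L2 = -/BCE/- → run B
t=25: L0/L1/L2 = -/CE/- → run C
t=26: L0/L1/L2 = -/CE/- → run C
t=27: L0/L1/L2 = -/CE/- → run C
t=28: L0/L1/L2 = -/E/- → run E
t=29: L0/L1/L2 = -/E/- → run E
t=30: (idle)
t=31: (idle)
t=32: (idle)
t=33: (idle)
t=34: (idle)

completion order = D, G, A, B, C, E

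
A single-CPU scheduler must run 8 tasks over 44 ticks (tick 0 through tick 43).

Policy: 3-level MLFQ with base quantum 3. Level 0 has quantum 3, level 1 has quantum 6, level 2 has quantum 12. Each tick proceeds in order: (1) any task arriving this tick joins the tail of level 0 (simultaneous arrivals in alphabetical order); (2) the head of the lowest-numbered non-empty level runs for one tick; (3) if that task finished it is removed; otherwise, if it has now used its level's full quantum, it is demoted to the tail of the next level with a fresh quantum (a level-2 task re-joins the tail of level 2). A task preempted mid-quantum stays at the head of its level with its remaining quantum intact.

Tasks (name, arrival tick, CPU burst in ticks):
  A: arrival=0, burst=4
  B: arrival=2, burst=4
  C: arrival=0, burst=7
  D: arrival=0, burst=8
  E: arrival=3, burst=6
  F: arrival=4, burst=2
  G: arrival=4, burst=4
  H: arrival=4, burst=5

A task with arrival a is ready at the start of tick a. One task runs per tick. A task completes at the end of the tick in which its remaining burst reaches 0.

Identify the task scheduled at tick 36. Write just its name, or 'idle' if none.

t=0: L0/L1/L2 = ACD/-/- → run A
t=1: L0/L1/L2 = ACD/-/- → run A
t=2: L0/L1/L2 = ACDB/-/- → run A
t=3: L0/L1/L2 = CDBE/A/- → run C
t=4: L0/L1/L2 = CDBEFGH/A/- → run C
t=5: L0/L1/L2 = CDBEFGH/A/- → run C
t=6: L0/L1/L2 = DBEFGH/AC/- → run D
t=7: L0/L1/L2 = DBEFGH/AC/- → run D
t=8: L0/L1/L2 = DBEFGH/AC/- → run D
t=9: L0/L1/L2 = BEFGH/ACD/- → run B
t=10: L0/L1/L2 = BEFGH/ACD/- → run B
t=11: L0/L1/L2 = BEFGH/ACD/- → run B
t=12: L0/L1/L2 = EFGH/ACDB/- → run E
t=13: L0/L1/L2 = EFGH/ACDB/- → run E
t=14: L0/L1/L2 = EFGH/ACDB/- → run E
t=15: L0/L1/L2 = FGH/ACDBE/- → run F
t=16: L0/L1/L2 = FGH/ACDBE/- → run F
t=17: L0/L1/L2 = GH/ACDBE/- → run G
t=18: L0/L1/L2 = GH/ACDBE/- → run G
t=19: L0/L1/L2 = GH/ACDBE/- → run G
t=20: L0/L1/L2 = H/ACDBEG/- → run H
t=21: L0/L1/L2 = H/ACDBEG/- → run H
t=22: L0/L1/L2 = H/ACDBEG/- → run H
t=23: L0/L1/L2 = -/ACDBEGH/- → run A
t=24: L0/L1/L2 = -/CDBEGH/- → run C
t=25: L0/L1/L2 = -/CDBEGH/- → run C
t=26: L0/L1/L2 = -/CDBEGH/- → run C
t=27: L0/L1/L2 = -/CDBEGH/- → run C
t=28: L0/L1/L2 = -/DBEGH/- → run D
t=29: L0/L1/L2 = -/DBEGH/- → run D
t=30: L0/L1/L2 = -/DBEGH/- → run D
t=31: L0/L1/L2 = -/DBEGH/- → run D
t=32: L0/L1/L2 = -/DBEGH/- → run D
t=33: L0/L1/L2 = -/BEGH/- → run B
t=34: L0/L1/L2 = -/EGH/- → run E
t=35: L0/L1/L2 = -/EGH/- → run E
t=36: L0/L1/L2 = -/EGH/- → run E
t=37: L0/L1/L2 = -/GH/- → run G
t=38: L0/L1/L2 = -/H/- → run H
t=39: L0/L1/L2 = -/H/- → run H
t=40: (idle)
t=41: (idle)
t=42: (idle)
t=43: (idle)

running at tick 36 = E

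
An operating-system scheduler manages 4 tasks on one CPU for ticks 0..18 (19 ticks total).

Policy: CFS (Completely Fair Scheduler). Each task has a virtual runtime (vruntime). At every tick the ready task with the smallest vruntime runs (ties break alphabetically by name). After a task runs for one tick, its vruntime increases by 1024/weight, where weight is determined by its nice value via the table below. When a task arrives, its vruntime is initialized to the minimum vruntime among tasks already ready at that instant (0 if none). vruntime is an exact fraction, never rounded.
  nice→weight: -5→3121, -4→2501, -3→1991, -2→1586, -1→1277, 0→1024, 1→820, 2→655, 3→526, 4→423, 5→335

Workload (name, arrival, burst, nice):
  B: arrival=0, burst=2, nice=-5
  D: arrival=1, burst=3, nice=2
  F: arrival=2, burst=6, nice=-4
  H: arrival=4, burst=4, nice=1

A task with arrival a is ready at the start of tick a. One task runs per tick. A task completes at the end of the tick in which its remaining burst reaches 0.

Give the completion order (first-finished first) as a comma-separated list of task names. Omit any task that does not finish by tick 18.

t=0: vr[B=0] → run B
t=1: vr[B=1024/3121 D=1024/3121] → run B
t=2: vr[D=1024/3121 F=1024/3121] → run D
t=3: vr[D=3866624/2044255 F=1024/3121] → run F
t=4: vr[D=3866624/2044255 F=5756928/7805621 H=5756928/7805621] → run F
t=5: vr[D=3866624/2044255 F=8952832/7805621 H=5756928/7805621] → run H
t=6: vr[D=3866624/2044255 F=8952832/7805621 H=77522176/39028105] → run F
t=7: vr[D=3866624/2044255 F=12148736/7805621 H=77522176/39028105] → run F
t=8: vr[D=3866624/2044255 F=15344640/7805621 H=77522176/39028105] → run D
t=9: vr[D=7062528/2044255 F=15344640/7805621 H=77522176/39028105] → run F
t=10: vr[D=7062528/2044255 F=18540544/7805621 H=77522176/39028105] → run H
t=11: vr[D=7062528/2044255 F=18540544/7805621 H=126259712/39028105] → run F
t=12: vr[D=7062528/2044255 H=126259712/39028105] → run H
t=13: vr[D=7062528/2044255 H=174997248/39028105] → run D
t=14: vr[H=174997248/39028105] → run H
t=15: (idle)
t=16: (idle)
t=17: (idle)
t=18: (idle)

completion order = B, F, D, H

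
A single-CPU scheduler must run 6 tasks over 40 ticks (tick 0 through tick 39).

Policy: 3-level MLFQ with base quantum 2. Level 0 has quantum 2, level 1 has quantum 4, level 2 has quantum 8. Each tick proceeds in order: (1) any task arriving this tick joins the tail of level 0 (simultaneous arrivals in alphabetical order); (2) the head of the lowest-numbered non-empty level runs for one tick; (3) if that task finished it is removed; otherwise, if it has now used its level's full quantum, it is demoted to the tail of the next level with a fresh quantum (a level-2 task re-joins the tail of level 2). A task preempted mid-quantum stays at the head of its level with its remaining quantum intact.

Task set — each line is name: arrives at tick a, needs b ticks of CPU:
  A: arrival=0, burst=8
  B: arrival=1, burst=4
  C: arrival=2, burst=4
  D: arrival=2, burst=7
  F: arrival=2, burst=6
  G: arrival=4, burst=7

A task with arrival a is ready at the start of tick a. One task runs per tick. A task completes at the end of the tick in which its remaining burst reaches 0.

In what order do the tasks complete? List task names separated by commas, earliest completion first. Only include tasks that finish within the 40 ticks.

completion order = B, C, F, A, D, G

t=0: L0/L1/L2 = A/-/- → run A
t=1: L0/L1/L2 = AB/-/- → run A
t=2: L0/L1/L2 = BCDF/A/- → run B
t=3: L0/L1/L2 = BCDF/A/- → run B
t=4: L0/L1/L2 = CDFG/AB/- → run C
t=5: L0/L1/L2 = CDFG/AB/- → run C
t=6: L0/L1/L2 = DFG/ABC/- → run D
t=7: L0/L1/L2 = DFG/ABC/- → run D
t=8: L0/L1/L2 = FG/ABCD/- → run F
t=9: L0/L1/L2 = FG/ABCD/- → run F
t=10: L0/L1/L2 = G/ABCDF/- → run G
t=11: L0/L1/L2 = G/ABCDF/- → run G
t=12: L0/L1/L2 = -/ABCDFG/- → run A
t=13: L0/L1/L2 = -/ABCDFG/- → run A
t=14: L0/L1/L2 = -/ABCDFG/- → run A
t=15: L0/L1/L2 = -/ABCDFG/- → run A
t=16: L0/L1/L2 = -/BCDFG/A → run B
t=17: L0/L1/L2 = -/BCDFG/A → run B
t=18: L0/L1/L2 = -/CDFG/A → run C
t=19: L0/L1/L2 = -/CDFG/A → run C
t=20: L0/L1/L2 = -/DFG/A → run D
t=21: L0/L1/L2 = -/DFG/A → run D
t=22: L0/L1/L2 = -/DFG/A → run D
t=23: L0/L1/L2 = -/DFG/A → run D
t=24: L0/L1/L2 = -/FG/AD → run F
t=25: L0/L1/L2 = -/FG/AD → run F
t=26: L0/L1/L2 = -/FG/AD → run F
t=27: L0/L1/L2 = -/FG/AD → run F
t=28: L0/L1/L2 = -/G/AD → run G
t=29: L0/L1/L2 = -/G/AD → run G
t=30: L0/L1/L2 = -/G/AD → run G
t=31: L0/L1/L2 = -/G/AD → run G
t=32: L0/L1/L2 = -/-/ADG → run A
t=33: L0/L1/L2 = -/-/ADG → run A
t=34: L0/L1/L2 = -/-/DG → run D
t=35: L0/L1/L2 = -/-/G → run G
t=36: (idle)
t=37: (idle)
t=38: (idle)
t=39: (idle)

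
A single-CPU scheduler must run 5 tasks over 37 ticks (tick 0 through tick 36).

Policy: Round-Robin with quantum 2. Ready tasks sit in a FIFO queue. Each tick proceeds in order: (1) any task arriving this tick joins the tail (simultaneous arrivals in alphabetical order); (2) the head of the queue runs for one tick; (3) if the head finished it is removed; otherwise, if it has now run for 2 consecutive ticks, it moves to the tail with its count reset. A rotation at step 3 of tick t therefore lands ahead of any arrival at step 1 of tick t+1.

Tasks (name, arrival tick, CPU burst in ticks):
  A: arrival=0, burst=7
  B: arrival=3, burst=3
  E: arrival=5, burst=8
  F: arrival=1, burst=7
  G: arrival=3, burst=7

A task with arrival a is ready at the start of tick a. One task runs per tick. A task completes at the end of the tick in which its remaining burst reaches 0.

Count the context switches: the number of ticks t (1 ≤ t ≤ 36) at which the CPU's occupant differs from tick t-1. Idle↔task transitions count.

t=0: queue=[A] q_used=0 → run A
t=1: queue=[A,F] q_used=1 → run A
t=2: queue=[F,A] q_used=0 → run F
t=3: queue=[F,A,B,G] q_used=1 → run F
t=4: queue=[A,B,G,F] q_used=0 → run A
t=5: queue=[A,B,G,F,E] q_used=1 → run A
t=6: queue=[B,G,F,E,A] q_used=0 → run B
t=7: queue=[B,G,F,E,A] q_used=1 → run B
t=8: queue=[G,F,E,A,B] q_used=0 → run G
t=9: queue=[G,F,E,A,B] q_used=1 → run G
t=10: queue=[F,E,A,B,G] q_used=0 → run F
t=11: queue=[F,E,A,B,G] q_used=1 → run F
t=12: queue=[E,A,B,G,F] q_used=0 → run E
t=13: queue=[E,A,B,G,F] q_used=1 → run E
t=14: queue=[A,B,G,F,E] q_used=0 → run A
t=15: queue=[A,B,G,F,E] q_used=1 → run A
t=16: queue=[B,G,F,E,A] q_used=0 → run B
t=17: queue=[G,F,E,A] q_used=0 → run G
t=18: queue=[G,F,E,A] q_used=1 → run G
t=19: queue=[F,E,A,G] q_used=0 → run F
t=20: queue=[F,E,A,G] q_used=1 → run F
t=21: queue=[E,A,G,F] q_used=0 → run E
t=22: queue=[E,A,G,F] q_used=1 → run E
t=23: queue=[A,G,F,E] q_used=0 → run A
t=24: queue=[G,F,E] q_used=0 → run G
t=25: queue=[G,F,E] q_used=1 → run G
t=26: queue=[F,E,G] q_used=0 → run F
t=27: queue=[E,G] q_used=0 → run E
t=28: queue=[E,G] q_used=1 → run E
t=29: queue=[G,E] q_used=0 → run G
t=30: queue=[E] q_used=0 → run E
t=31: queue=[E] q_used=1 → run E
t=32: (idle)
t=33: (idle)
t=34: (idle)
t=35: (idle)
t=36: (idle)

context switches = 18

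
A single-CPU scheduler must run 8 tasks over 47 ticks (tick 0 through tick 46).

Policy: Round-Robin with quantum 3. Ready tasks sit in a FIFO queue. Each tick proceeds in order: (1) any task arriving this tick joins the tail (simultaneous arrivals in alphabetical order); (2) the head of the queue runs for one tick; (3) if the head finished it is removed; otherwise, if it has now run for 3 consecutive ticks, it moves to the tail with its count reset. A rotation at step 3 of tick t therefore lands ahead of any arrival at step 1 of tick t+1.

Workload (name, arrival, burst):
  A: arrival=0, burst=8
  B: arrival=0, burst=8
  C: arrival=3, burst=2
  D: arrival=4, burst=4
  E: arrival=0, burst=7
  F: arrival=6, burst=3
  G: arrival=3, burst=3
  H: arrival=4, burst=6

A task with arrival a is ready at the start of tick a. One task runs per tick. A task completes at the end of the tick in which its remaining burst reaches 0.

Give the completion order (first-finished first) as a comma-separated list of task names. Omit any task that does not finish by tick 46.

completion order = C, G, F, A, D, H, B, E

t=0: queue=[A,B,E] q_used=0 → run A
t=1: queue=[A,B,E] q_used=1 → run A
t=2: queue=[A,B,E] q_used=2 → run A
t=3: queue=[B,E,A,C,G] q_used=0 → run B
t=4: queue=[B,E,A,C,G,D,H] q_used=1 → run B
t=5: queue=[B,E,A,C,G,D,H] q_used=2 → run B
t=6: queue=[E,A,C,G,D,H,B,F] q_used=0 → run E
t=7: queue=[E,A,C,G,D,H,B,F] q_used=1 → run E
t=8: queue=[E,A,C,G,D,H,B,F] q_used=2 → run E
t=9: queue=[A,C,G,D,H,B,F,E] q_used=0 → run A
t=10: queue=[A,C,G,D,H,B,F,E] q_used=1 → run A
t=11: queue=[A,C,G,D,H,B,F,E] q_used=2 → run A
t=12: queue=[C,G,D,H,B,F,E,A] q_used=0 → run C
t=13: queue=[C,G,D,H,B,F,E,A] q_used=1 → run C
t=14: queue=[G,D,H,B,F,E,A] q_used=0 → run G
t=15: queue=[G,D,H,B,F,E,A] q_used=1 → run G
t=16: queue=[G,D,H,B,F,E,A] q_used=2 → run G
t=17: queue=[D,H,B,F,E,A] q_used=0 → run D
t=18: queue=[D,H,B,F,E,A] q_used=1 → run D
t=19: queue=[D,H,B,F,E,A] q_used=2 → run D
t=20: queue=[H,B,F,E,A,D] q_used=0 → run H
t=21: queue=[H,B,F,E,A,D] q_used=1 → run H
t=22: queue=[H,B,F,E,A,D] q_used=2 → run H
t=23: queue=[B,F,E,A,D,H] q_used=0 → run B
t=24: queue=[B,F,E,A,D,H] q_used=1 → run B
t=25: queue=[B,F,E,A,D,H] q_used=2 → run B
t=26: queue=[F,E,A,D,H,B] q_used=0 → run F
t=27: queue=[F,E,A,D,H,B] q_used=1 → run F
t=28: queue=[F,E,A,D,H,B] q_used=2 → run F
t=29: queue=[E,A,D,H,B] q_used=0 → run E
t=30: queue=[E,A,D,H,B] q_used=1 → run E
t=31: queue=[E,A,D,H,B] q_used=2 → run E
t=32: queue=[A,D,H,B,E] q_used=0 → run A
t=33: queue=[A,D,H,B,E] q_used=1 → run A
t=34: queue=[D,H,B,E] q_used=0 → run D
t=35: queue=[H,B,E] q_used=0 → run H
t=36: queue=[H,B,E] q_used=1 → run H
t=37: queue=[H,B,E] q_used=2 → run H
t=38: queue=[B,E] q_used=0 → run B
t=39: queue=[B,E] q_used=1 → run B
t=40: queue=[E] q_used=0 → run E
t=41: (idle)
t=42: (idle)
t=43: (idle)
t=44: (idle)
t=45: (idle)
t=46: (idle)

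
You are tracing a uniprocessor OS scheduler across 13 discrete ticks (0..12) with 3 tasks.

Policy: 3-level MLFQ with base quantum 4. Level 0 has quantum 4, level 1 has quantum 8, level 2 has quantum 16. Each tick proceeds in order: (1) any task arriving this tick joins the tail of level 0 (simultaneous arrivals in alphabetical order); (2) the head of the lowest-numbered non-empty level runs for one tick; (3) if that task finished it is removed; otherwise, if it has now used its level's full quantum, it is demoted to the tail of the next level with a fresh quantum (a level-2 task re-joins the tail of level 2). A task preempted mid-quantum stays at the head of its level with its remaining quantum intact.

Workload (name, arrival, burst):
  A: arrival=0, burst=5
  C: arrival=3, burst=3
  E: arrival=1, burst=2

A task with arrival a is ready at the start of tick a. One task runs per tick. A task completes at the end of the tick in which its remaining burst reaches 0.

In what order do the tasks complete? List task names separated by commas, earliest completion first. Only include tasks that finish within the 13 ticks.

t=0: L0/L1/L2 = A/-/- → run A
t=1: L0/L1/L2 = AE/-/- → run A
t=2: L0/L1/L2 = AE/-/- → run A
t=3: L0/L1/L2 = AEC/-/- → run A
t=4: L0/L1/L2 = EC/A/- → run E
t=5: L0/L1/L2 = EC/A/- → run E
t=6: L0/L1/L2 = C/A/- → run C
t=7: L0/L1/L2 = C/A/- → run C
t=8: L0/L1/L2 = C/A/- → run C
t=9: L0/L1/L2 = -/A/- → run A
t=10: (idle)
t=11: (idle)
t=12: (idle)

completion order = E, C, A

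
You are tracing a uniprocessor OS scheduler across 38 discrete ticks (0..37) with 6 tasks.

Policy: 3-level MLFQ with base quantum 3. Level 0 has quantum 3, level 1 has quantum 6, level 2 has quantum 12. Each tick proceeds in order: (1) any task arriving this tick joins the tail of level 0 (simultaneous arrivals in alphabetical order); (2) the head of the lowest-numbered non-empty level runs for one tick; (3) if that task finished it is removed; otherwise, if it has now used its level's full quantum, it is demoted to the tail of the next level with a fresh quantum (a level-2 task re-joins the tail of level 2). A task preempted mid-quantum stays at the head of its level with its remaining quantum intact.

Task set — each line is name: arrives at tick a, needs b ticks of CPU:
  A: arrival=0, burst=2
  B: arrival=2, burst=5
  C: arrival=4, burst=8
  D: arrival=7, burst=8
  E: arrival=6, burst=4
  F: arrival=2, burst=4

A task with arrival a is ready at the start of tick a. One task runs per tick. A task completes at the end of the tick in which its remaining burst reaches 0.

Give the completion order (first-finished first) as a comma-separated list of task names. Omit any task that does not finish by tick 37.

completion order = A, B, F, C, E, D

t=0: L0/L1/L2 = A/-/- → run A
t=1: L0/L1/L2 = A/-/- → run A
t=2: L0/L1/L2 = BF/-/- → run B
t=3: L0/L1/L2 = BF/-/- → run B
t=4: L0/L1/L2 = BFC/-/- → run B
t=5: L0/L1/L2 = FC/B/- → run F
t=6: L0/L1/L2 = FCE/B/- → run F
t=7: L0/L1/L2 = FCED/B/- → run F
t=8: L0/L1/L2 = CED/BF/- → run C
t=9: L0/L1/L2 = CED/BF/- → run C
t=10: L0/L1/L2 = CED/BF/- → run C
t=11: L0/L1/L2 = ED/BFC/- → run E
t=12: L0/L1/L2 = ED/BFC/- → run E
t=13: L0/L1/L2 = ED/BFC/- → run E
t=14: L0/L1/L2 = D/BFCE/- → run D
t=15: L0/L1/L2 = D/BFCE/- → run D
t=16: L0/L1/L2 = D/BFCE/- → run D
t=17: L0/L1/L2 = -/BFCED/- → run B
t=18: L0/L1/L2 = -/BFCED/- → run B
t=19: L0/L1/L2 = -/FCED/- → run F
t=20: L0/L1/L2 = -/CED/- → run C
t=21: L0/L1/L2 = -/CED/- → run C
t=22: L0/L1/L2 = -/CED/- → run C
t=23: L0/L1/L2 = -/CED/- → run C
t=24: L0/L1/L2 = -/CED/- → run C
t=25: L0/L1/L2 = -/ED/- → run E
t=26: L0/L1/L2 = -/D/- → run D
t=27: L0/L1/L2 = -/D/- → run D
t=28: L0/L1/L2 = -/D/- → run D
t=29: L0/L1/L2 = -/D/- → run D
t=30: L0/L1/L2 = -/D/- → run D
t=31: (idle)
t=32: (idle)
t=33: (idle)
t=34: (idle)
t=35: (idle)
t=36: (idle)
t=37: (idle)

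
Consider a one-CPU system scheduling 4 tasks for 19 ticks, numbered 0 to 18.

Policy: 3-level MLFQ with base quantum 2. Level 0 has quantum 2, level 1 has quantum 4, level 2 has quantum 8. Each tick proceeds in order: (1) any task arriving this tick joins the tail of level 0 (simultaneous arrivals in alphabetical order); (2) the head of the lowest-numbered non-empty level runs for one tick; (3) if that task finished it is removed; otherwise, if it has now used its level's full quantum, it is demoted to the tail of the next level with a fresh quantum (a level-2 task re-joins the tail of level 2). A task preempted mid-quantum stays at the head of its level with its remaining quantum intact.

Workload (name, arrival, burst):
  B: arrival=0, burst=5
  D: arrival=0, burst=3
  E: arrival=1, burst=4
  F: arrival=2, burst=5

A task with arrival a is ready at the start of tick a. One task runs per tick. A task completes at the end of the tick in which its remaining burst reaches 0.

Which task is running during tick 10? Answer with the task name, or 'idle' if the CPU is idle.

t=0: L0/L1/L2 = BD/-/- → run B
t=1: L0/L1/L2 = BDE/-/- → run B
t=2: L0/L1/L2 = DEF/B/- → run D
t=3: L0/L1/L2 = DEF/B/- → run D
t=4: L0/L1/L2 = EF/BD/- → run E
t=5: L0/L1/L2 = EF/BD/- → run E
t=6: L0/L1/L2 = F/BDE/- → run F
t=7: L0/L1/L2 = F/BDE/- → run F
t=8: L0/L1/L2 = -/BDEF/- → run B
t=9: L0/L1/L2 = -/BDEF/- → run B
t=10: L0/L1/L2 = -/BDEF/- → run B
t=11: L0/L1/L2 = -/DEF/- → run D
t=12: L0/L1/L2 = -/EF/- → run E
t=13: L0/L1/L2 = -/EF/- → run E
t=14: L0/L1/L2 = -/F/- → run F
t=15: L0/L1/L2 = -/F/- → run F
t=16: L0/L1/L2 = -/F/- → run F
t=17: (idle)
t=18: (idle)

running at tick 10 = B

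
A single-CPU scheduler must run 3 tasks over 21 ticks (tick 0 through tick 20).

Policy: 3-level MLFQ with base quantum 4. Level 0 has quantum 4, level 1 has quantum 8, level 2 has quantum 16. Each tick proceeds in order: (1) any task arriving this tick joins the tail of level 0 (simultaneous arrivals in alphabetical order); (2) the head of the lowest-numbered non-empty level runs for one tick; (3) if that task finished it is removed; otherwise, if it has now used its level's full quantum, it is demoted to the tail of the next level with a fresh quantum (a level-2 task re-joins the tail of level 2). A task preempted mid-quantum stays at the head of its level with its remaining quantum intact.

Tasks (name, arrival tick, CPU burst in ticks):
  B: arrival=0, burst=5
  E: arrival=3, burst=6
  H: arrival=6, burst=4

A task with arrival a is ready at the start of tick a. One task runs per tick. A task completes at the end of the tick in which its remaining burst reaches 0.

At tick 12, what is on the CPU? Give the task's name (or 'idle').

running at tick 12 = B

t=0: L0/L1/L2 = B/-/- → run B
t=1: L0/L1/L2 = B/-/- → run B
t=2: L0/L1/L2 = B/-/- → run B
t=3: L0/L1/L2 = BE/-/- → run B
t=4: L0/L1/L2 = E/B/- → run E
t=5: L0/L1/L2 = E/B/- → run E
t=6: L0/L1/L2 = EH/B/- → run E
t=7: L0/L1/L2 = EH/B/- → run E
t=8: L0/L1/L2 = H/BE/- → run H
t=9: L0/L1/L2 = H/BE/- → run H
t=10: L0/L1/L2 = H/BE/- → run H
t=11: L0/L1/L2 = H/BE/- → run H
t=12: L0/L1/L2 = -/BE/- → run B
t=13: L0/L1/L2 = -/E/- → run E
t=14: L0/L1/L2 = -/E/- → run E
t=15: (idle)
t=16: (idle)
t=17: (idle)
t=18: (idle)
t=19: (idle)
t=20: (idle)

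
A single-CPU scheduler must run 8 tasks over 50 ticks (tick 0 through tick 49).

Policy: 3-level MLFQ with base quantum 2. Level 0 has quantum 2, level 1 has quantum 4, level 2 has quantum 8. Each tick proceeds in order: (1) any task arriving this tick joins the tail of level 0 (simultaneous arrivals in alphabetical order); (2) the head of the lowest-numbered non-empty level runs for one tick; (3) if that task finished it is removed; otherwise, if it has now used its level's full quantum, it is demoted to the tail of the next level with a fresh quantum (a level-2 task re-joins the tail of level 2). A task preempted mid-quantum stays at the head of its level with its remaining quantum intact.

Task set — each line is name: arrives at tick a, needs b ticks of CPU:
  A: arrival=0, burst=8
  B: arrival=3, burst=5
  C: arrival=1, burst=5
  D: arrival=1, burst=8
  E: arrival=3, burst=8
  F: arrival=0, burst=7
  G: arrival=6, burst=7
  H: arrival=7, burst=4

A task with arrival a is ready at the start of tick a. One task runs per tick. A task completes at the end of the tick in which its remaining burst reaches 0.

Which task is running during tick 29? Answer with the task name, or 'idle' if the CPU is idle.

running at tick 29 = D

t=0: L0/L1/L2 = AF/-/- → run A
t=1: L0/L1/L2 = AFCD/-/- → run A
t=2: L0/L1/L2 = FCD/A/- → run F
t=3: L0/L1/L2 = FCDBE/A/- → run F
t=4: L0/L1/L2 = CDBE/AF/- → run C
t=5: L0/L1/L2 = CDBE/AF/- → run C
t=6: L0/L1/L2 = DBEG/AFC/- → run D
t=7: L0/L1/L2 = DBEGH/AFC/- → run D
t=8: L0/L1/L2 = BEGH/AFCD/- → run B
t=9: L0/L1/L2 = BEGH/AFCD/- → run B
t=10: L0/L1/L2 = EGH/AFCDB/- → run E
t=11: L0/L1/L2 = EGH/AFCDB/- → run E
t=12: L0/L1/L2 = GH/AFCDBE/- → run G
t=13: L0/L1/L2 = GH/AFCDBE/- → run G
t=14: L0/L1/L2 = H/AFCDBEG/- → run H
t=15: L0/L1/L2 = H/AFCDBEG/- → run H
t=16: L0/L1/L2 = -/AFCDBEGH/- → run A
t=17: L0/L1/L2 = -/AFCDBEGH/- → run A
t=18: L0/L1/L2 = -/AFCDBEGH/- → run A
t=19: L0/L1/L2 = -/AFCDBEGH/- → run A
t=20: L0/L1/L2 = -/FCDBEGH/A → run F
t=21: L0/L1/L2 = -/FCDBEGH/A → run F
t=22: L0/L1/L2 = -/FCDBEGH/A → run F
t=23: L0/L1/L2 = -/FCDBEGH/A → run F
t=24: L0/L1/L2 = -/CDBEGH/AF → run C
t=25: L0/L1/L2 = -/CDBEGH/AF → run C
t=26: L0/L1/L2 = -/CDBEGH/AF → run C
t=27: L0/L1/L2 = -/DBEGH/AF → run D
t=28: L0/L1/L2 = -/DBEGH/AF → run D
t=29: L0/L1/L2 = -/DBEGH/AF → run D
t=30: L0/L1/L2 = -/DBEGH/AF → run D
t=31: L0/L1/L2 = -/BEGH/AFD → run B
t=32: L0/L1/L2 = -/BEGH/AFD → run B
t=33: L0/L1/L2 = -/BEGH/AFD → run B
t=34: L0/L1/L2 = -/EGH/AFD → run E
t=35: L0/L1/L2 = -/EGH/AFD → run E
t=36: L0/L1/L2 = -/EGH/AFD → run E
t=37: L0/L1/L2 = -/EGH/AFD → run E
t=38: L0/L1/L2 = -/GH/AFDE → run G
t=39: L0/L1/L2 = -/GH/AFDE → run G
t=40: L0/L1/L2 = -/GH/AFDE → run G
t=41: L0/L1/L2 = -/GH/AFDE → run G
t=42: L0/L1/L2 = -/H/AFDEG → run H
t=43: L0/L1/L2 = -/H/AFDEG → run H
t=44: L0/L1/L2 = -/-/AFDEG → run A
t=45: L0/L1/L2 = -/-/AFDEG → run A
t=46: L0/L1/L2 = -/-/FDEG → run F
t=47: L0/L1/L2 = -/-/DEG → run D
t=48: L0/L1/L2 = -/-/DEG → run D
t=49: L0/L1/L2 = -/-/EG → run E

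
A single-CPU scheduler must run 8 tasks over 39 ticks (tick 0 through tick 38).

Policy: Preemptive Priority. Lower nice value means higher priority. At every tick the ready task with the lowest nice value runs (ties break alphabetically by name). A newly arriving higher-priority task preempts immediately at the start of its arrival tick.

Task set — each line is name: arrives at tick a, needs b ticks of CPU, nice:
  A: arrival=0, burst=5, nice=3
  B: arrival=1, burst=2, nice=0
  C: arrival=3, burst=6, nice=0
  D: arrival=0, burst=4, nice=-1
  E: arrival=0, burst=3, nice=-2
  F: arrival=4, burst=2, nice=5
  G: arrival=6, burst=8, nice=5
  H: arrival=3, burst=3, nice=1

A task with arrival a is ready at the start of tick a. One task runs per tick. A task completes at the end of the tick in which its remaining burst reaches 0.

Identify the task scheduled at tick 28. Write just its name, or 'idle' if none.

running at tick 28 = G

t=0: ready={A,D,E} → run E
t=1: ready={A,B,D,E} → run E
t=2: ready={A,B,D,E} → run E
t=3: ready={A,B,C,D,H} → run D
t=4: ready={A,B,C,D,F,H} → run D
t=5: ready={A,B,C,D,F,H} → run D
t=6: ready={A,B,C,D,F,G,H} → run D
t=7: ready={A,B,C,F,G,H} → run B
t=8: ready={A,B,C,F,G,H} → run B
t=9: ready={A,C,F,G,H} → run C
t=10: ready={A,C,F,G,H} → run C
t=11: ready={A,C,F,G,H} → run C
t=12: ready={A,C,F,G,H} → run C
t=13: ready={A,C,F,G,H} → run C
t=14: ready={A,C,F,G,H} → run C
t=15: ready={A,F,G,H} → run H
t=16: ready={A,F,G,H} → run H
t=17: ready={A,F,G,H} → run H
t=18: ready={A,F,G} → run A
t=19: ready={A,F,G} → run A
t=20: ready={A,F,G} → run A
t=21: ready={A,F,G} → run A
t=22: ready={A,F,G} → run A
t=23: ready={F,G} → run F
t=24: ready={F,G} → run F
t=25: ready={G} → run G
t=26: ready={G} → run G
t=27: ready={G} → run G
t=28: ready={G} → run G
t=29: ready={G} → run G
t=30: ready={G} → run G
t=31: ready={G} → run G
t=32: ready={G} → run G
t=33: (idle)
t=34: (idle)
t=35: (idle)
t=36: (idle)
t=37: (idle)
t=38: (idle)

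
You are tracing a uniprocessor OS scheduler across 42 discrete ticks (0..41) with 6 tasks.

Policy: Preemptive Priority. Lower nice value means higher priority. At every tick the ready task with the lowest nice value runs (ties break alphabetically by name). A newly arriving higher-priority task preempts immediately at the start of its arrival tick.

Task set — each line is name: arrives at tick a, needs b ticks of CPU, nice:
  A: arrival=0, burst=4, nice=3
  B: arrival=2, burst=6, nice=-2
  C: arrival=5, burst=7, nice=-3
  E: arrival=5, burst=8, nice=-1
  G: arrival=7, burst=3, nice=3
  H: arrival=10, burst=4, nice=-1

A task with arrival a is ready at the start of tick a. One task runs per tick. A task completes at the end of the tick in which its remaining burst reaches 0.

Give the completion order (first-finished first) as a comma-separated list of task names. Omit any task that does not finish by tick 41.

completion order = C, B, E, H, A, G

t=0: ready={A} → run A
t=1: ready={A} → run A
t=2: ready={A,B} → run B
t=3: ready={A,B} → run B
t=4: ready={A,B} → run B
t=5: ready={A,B,C,E} → run C
t=6: ready={A,B,C,E} → run C
t=7: ready={A,B,C,E,G} → run C
t=8: ready={A,B,C,E,G} → run C
t=9: ready={A,B,C,E,G} → run C
t=10: ready={A,B,C,E,G,H} → run C
t=11: ready={A,B,C,E,G,H} → run C
t=12: ready={A,B,E,G,H} → run B
t=13: ready={A,B,E,G,H} → run B
t=14: ready={A,B,E,G,H} → run B
t=15: ready={A,E,G,H} → run E
t=16: ready={A,E,G,H} → run E
t=17: ready={A,E,G,H} → run E
t=18: ready={A,E,G,H} → run E
t=19: ready={A,E,G,H} → run E
t=20: ready={A,E,G,H} → run E
t=21: ready={A,E,G,H} → run E
t=22: ready={A,E,G,H} → run E
t=23: ready={A,G,H} → run H
t=24: ready={A,G,H} → run H
t=25: ready={A,G,H} → run H
t=26: ready={A,G,H} → run H
t=27: ready={A,G} → run A
t=28: ready={A,G} → run A
t=29: ready={G} → run G
t=30: ready={G} → run G
t=31: ready={G} → run G
t=32: (idle)
t=33: (idle)
t=34: (idle)
t=35: (idle)
t=36: (idle)
t=37: (idle)
t=38: (idle)
t=39: (idle)
t=40: (idle)
t=41: (idle)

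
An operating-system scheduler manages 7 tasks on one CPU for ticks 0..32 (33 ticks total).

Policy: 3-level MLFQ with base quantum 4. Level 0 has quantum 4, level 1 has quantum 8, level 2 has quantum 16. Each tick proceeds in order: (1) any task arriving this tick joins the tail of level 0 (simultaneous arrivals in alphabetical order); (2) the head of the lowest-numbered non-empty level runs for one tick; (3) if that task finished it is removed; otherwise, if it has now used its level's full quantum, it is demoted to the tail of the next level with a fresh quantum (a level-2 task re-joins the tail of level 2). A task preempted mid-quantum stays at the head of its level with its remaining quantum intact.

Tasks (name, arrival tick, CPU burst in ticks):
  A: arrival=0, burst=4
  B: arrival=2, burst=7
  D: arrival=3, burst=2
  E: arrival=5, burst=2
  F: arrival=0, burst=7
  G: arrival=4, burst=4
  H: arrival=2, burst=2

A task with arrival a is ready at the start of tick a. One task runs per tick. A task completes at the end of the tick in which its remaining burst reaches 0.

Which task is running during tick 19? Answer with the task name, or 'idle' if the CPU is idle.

running at tick 19 = G

t=0: L0/L1/L2 = AF/-/- → run A
t=1: L0/L1/L2 = AF/-/- → run A
t=2: L0/L1/L2 = AFBH/-/- → run A
t=3: L0/L1/L2 = AFBHD/-/- → run A
t=4: L0/L1/L2 = FBHDG/-/- → run F
t=5: L0/L1/L2 = FBHDGE/-/- → run F
t=6: L0/L1/L2 = FBHDGE/-/- → run F
t=7: L0/L1/L2 = FBHDGE/-/- → run F
t=8: L0/L1/L2 = BHDGE/F/- → run B
t=9: L0/L1/L2 = BHDGE/F/- → run B
t=10: L0/L1/L2 = BHDGE/F/- → run B
t=11: L0/L1/L2 = BHDGE/F/- → run B
t=12: L0/L1/L2 = HDGE/FB/- → run H
t=13: L0/L1/L2 = HDGE/FB/- → run H
t=14: L0/L1/L2 = DGE/FB/- → run D
t=15: L0/L1/L2 = DGE/FB/- → run D
t=16: L0/L1/L2 = GE/FB/- → run G
t=17: L0/L1/L2 = GE/FB/- → run G
t=18: L0/L1/L2 = GE/FB/- → run G
t=19: L0/L1/L2 = GE/FB/- → run G
t=20: L0/L1/L2 = E/FB/- → run E
t=21: L0/L1/L2 = E/FB/- → run E
t=22: L0/L1/L2 = -/FB/- → run F
t=23: L0/L1/L2 = -/FB/- → run F
t=24: L0/L1/L2 = -/FB/- → run F
t=25: L0/L1/L2 = -/B/- → run B
t=26: L0/L1/L2 = -/B/- → run B
t=27: L0/L1/L2 = -/B/- → run B
t=28: (idle)
t=29: (idle)
t=30: (idle)
t=31: (idle)
t=32: (idle)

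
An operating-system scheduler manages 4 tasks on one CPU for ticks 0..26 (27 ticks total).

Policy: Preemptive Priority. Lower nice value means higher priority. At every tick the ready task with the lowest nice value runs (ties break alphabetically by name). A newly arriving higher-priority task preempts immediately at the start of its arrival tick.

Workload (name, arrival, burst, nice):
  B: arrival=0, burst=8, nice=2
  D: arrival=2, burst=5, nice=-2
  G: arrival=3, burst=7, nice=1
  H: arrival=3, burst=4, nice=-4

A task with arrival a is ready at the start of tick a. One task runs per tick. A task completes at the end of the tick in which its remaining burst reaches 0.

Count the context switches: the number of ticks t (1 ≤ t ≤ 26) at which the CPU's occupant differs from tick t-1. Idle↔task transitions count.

t=0: ready={B} → run B
t=1: ready={B} → run B
t=2: ready={B,D} → run D
t=3: ready={B,D,G,H} → run H
t=4: ready={B,D,G,H} → run H
t=5: ready={B,D,G,H} → run H
t=6: ready={B,D,G,H} → run H
t=7: ready={B,D,G} → run D
t=8: ready={B,D,G} → run D
t=9: ready={B,D,G} → run D
t=10: ready={B,D,G} → run D
t=11: ready={B,G} → run G
t=12: ready={B,G} → run G
t=13: ready={B,G} → run G
t=14: ready={B,G} → run G
t=15: ready={B,G} → run G
t=16: ready={B,G} → run G
t=17: ready={B,G} → run G
t=18: ready={B} → run B
t=19: ready={B} → run B
t=20: ready={B} → run B
t=21: ready={B} → run B
t=22: ready={B} → run B
t=23: ready={B} → run B
t=24: (idle)
t=25: (idle)
t=26: (idle)

context switches = 6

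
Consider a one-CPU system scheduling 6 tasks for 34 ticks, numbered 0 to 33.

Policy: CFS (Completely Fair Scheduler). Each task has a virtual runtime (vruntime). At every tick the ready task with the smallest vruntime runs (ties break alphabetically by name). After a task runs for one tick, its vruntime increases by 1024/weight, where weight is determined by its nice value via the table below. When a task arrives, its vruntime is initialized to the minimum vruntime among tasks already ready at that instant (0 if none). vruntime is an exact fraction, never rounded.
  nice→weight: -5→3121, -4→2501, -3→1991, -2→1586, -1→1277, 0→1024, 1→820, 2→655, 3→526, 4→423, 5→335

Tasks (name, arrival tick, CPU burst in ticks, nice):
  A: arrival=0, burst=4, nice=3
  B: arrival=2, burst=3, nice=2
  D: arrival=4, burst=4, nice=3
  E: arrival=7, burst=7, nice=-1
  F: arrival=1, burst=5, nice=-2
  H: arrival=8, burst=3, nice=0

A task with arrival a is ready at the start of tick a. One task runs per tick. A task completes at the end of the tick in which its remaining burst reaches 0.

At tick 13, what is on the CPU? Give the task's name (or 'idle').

t=0: vr[A=0] → run A
t=1: vr[A=512/263 F=512/263] → run A
t=2: vr[A=1024/263 B=512/263 F=512/263] → run B
t=3: vr[A=1024/263 B=604672/172265 F=512/263] → run F
t=4: vr[A=1024/263 B=604672/172265 D=540672/208559 F=540672/208559] → run D
t=5: vr[A=1024/263 B=604672/172265 D=946688/208559 F=540672/208559] → run F
t=6: vr[A=1024/263 B=604672/172265 D=946688/208559 F=675328/208559] → run F
t=7: vr[A=1024/263 B=604672/172265 D=946688/208559 E=604672/172265 F=809984/208559] → run B
t=8: vr[A=1024/263 B=873984/172265 D=946688/208559 E=604672/172265 F=809984/208559 H=604672/172265] → run E
t=9: vr[A=1024/263 B=873984/172265 D=946688/208559 E=948565504/219982405 F=809984/208559 H=604672/172265] → run H
t=10: vr[A=1024/263 B=873984/172265 D=946688/208559 E=948565504/219982405 F=809984/208559 H=776937/172265] → run F
t=11: vr[A=1024/263 B=873984/172265 D=946688/208559 E=948565504/219982405 F=944640/208559 H=776937/172265] → run A
t=12: vr[A=1536/263 B=873984/172265 D=946688/208559 E=948565504/219982405 F=944640/208559 H=776937/172265] → run E
t=13: vr[A=1536/263 B=873984/172265 D=946688/208559 E=1124964864/219982405 F=944640/208559 H=776937/172265] → run H
t=14: vr[A=1536/263 B=873984/172265 D=946688/208559 E=1124964864/219982405 F=944640/208559 H=949202/172265] → run F
t=15: vr[A=1536/263 B=873984/172265 D=946688/208559 E=1124964864/219982405 H=949202/172265] → run D
t=16: vr[A=1536/263 B=873984/172265 D=1352704/208559 E=1124964864/219982405 H=949202/172265] → run B
t=17: vr[A=1536/263 D=1352704/208559 E=1124964864/219982405 H=949202/172265] → run E
t=18: vr[A=1536/263 D=1352704/208559 E=1301364224/219982405 H=949202/172265] → run H
t=19: vr[A=1536/263 D=1352704/208559 E=1301364224/219982405] → run A
t=20: vr[D=1352704/208559 E=1301364224/219982405] → run E
t=21: vr[D=1352704/208559 E=1477763584/219982405] → run D
t=22: vr[D=1758720/208559 E=1477763584/219982405] → run E
t=23: vr[D=1758720/208559 E=1654162944/219982405] → run E
t=24: vr[D=1758720/208559 E=1830562304/219982405] → run E
t=25: vr[D=1758720/208559] → run D
t=26: (idle)
t=27: (idle)
t=28: (idle)
t=29: (idle)
t=30: (idle)
t=31: (idle)
t=32: (idle)
t=33: (idle)

running at tick 13 = H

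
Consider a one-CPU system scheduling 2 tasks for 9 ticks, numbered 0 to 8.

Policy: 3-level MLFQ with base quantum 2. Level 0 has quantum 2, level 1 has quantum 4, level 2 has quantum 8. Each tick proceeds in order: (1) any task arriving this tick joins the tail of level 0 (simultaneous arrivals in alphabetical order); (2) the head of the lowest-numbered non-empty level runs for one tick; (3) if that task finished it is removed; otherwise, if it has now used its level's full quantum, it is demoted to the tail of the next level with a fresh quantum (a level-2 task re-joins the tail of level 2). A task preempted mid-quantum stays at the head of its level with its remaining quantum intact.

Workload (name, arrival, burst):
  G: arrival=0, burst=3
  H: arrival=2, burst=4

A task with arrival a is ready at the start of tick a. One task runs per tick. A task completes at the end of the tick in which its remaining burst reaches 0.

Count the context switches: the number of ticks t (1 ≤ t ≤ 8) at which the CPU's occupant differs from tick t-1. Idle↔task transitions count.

context switches = 4

t=0: L0/L1/L2 = G/-/- → run G
t=1: L0/L1/L2 = G/-/- → run G
t=2: L0/L1/L2 = H/G/- → run H
t=3: L0/L1/L2 = H/G/- → run H
t=4: L0/L1/L2 = -/GH/- → run G
t=5: L0/L1/L2 = -/H/- → run H
t=6: L0/L1/L2 = -/H/- → run H
t=7: (idle)
t=8: (idle)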